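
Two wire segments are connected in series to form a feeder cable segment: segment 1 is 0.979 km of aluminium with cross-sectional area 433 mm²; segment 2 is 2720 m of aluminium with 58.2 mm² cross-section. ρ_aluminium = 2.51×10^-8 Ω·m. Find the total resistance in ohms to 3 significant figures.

1.23 Ω

Segment 1: A = 433 mm² = 4.330e-04 m²
R₁ = ρL/A = (2.51×10^-8)(979)/(4.330e-04) = 0.05675 Ω
Segment 2: A = 58.2 mm² = 5.820e-05 m²
R₂ = (2.51×10^-8)(2720)/(5.820e-05) = 1.173 Ω
R = R₁ + R₂ = 1.23 Ω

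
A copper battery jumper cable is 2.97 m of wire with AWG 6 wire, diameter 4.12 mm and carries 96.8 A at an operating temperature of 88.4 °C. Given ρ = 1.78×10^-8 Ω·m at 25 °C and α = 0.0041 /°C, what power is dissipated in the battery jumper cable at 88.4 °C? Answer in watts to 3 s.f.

46.8 W

A = π(4.12/2 mm)² = π(2.0600e-03 m)² = 1.333e-05 m²
R₍25₎ = ρL/A = (1.78×10^-8)(2.97)/(1.333e-05) = 0.003965 Ω
R₍88.4₎ = R₍25₎(1 + αΔT) = 0.003965 × (1 + 0.0041×63.4) = 0.004996 Ω
P = I²R = (96.8)² × 0.004996 = 46.8 W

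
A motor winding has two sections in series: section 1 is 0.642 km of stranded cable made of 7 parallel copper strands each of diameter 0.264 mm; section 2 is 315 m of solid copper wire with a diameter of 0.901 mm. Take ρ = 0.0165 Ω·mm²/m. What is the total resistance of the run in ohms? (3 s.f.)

ρ = 0.0165 Ω·mm²/m = 1.65×10^-8 Ω·m
Section 1: A_strand = π(1.3200e-04)² = 5.474e-08 m²; R₁ = ρL/(N·A_s) = (1.65×10^-8)(642)/(7×5.474e-08) = 27.65 Ω
Section 2: A = π(d/2)² = π(4.5050e-04 m)² = 6.376e-07 m²
R₂ = (1.65×10^-8)(315)/(6.376e-07) = 8.152 Ω
R = R₁ + R₂ = 35.8 Ω

35.8 Ω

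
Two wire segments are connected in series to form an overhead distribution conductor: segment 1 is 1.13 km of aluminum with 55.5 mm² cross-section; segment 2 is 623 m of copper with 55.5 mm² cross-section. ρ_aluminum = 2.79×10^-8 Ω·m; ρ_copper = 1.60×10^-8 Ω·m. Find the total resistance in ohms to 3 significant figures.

0.748 Ω

Segment 1: A = 55.5 mm² = 5.550e-05 m²
R₁ = ρL/A = (2.79×10^-8)(1130)/(5.550e-05) = 0.5681 Ω
R₂ = (1.60×10^-8)(623)/(5.550e-05) = 0.1796 Ω
R = R₁ + R₂ = 0.748 Ω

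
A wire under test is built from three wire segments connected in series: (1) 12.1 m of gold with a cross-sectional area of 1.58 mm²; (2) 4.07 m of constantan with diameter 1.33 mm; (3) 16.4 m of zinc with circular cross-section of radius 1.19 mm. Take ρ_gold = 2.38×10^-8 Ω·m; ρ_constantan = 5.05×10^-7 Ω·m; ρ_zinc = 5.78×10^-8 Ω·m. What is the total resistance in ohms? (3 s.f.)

1.87 Ω

Seg 1: A = 1.58 mm² = 1.580e-06 m²
R_1 = (2.38×10^-8)(12.1)/(1.580e-06) = 0.1823 Ω
Seg 2: A = π(d/2)² = π(6.6500e-04 m)² = 1.389e-06 m²
R_2 = (5.05×10^-7)(4.07)/(1.389e-06) = 1.479 Ω
Seg 3: A = πr² = π(1.1900e-03 m)² = 4.449e-06 m²
R_3 = (5.78×10^-8)(16.4)/(4.449e-06) = 0.2131 Ω
R_total = R_1 + R_2 + R_3 = 1.87 Ω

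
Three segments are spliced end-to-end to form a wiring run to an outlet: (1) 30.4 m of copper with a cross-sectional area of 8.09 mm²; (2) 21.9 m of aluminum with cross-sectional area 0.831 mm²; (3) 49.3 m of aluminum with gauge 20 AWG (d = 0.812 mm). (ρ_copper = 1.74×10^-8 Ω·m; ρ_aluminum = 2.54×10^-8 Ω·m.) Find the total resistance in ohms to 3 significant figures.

Seg 1: A = 8.09 mm² = 8.090e-06 m²
R_1 = (1.74×10^-8)(30.4)/(8.090e-06) = 0.06538 Ω
Seg 2: A = 0.831 mm² = 8.310e-07 m²
R_2 = (2.54×10^-8)(21.9)/(8.310e-07) = 0.6694 Ω
Seg 3: A = π(0.812/2 mm)² = π(4.0600e-04 m)² = 5.178e-07 m²
R_3 = (2.54×10^-8)(49.3)/(5.178e-07) = 2.418 Ω
R_total = R_1 + R_2 + R_3 = 3.15 Ω

3.15 Ω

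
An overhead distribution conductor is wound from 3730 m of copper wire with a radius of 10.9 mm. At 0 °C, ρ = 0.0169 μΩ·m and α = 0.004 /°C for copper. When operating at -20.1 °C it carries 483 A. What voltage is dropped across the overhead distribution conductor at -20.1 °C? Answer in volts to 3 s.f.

75.0 V

ρ = 0.0169 μΩ·m = 1.69×10^-8 Ω·m
A = πr² = π(1.0900e-02 m)² = 3.733e-04 m²
R₍0₎ = ρL/A = (1.69×10^-8)(3730)/(3.733e-04) = 0.1689 Ω
R₍-20.1₎ = R₍0₎(1 + αΔT) = 0.1689 × (1 + 0.004×-20.1) = 0.1553 Ω
V = IR = 483 × 0.1553 = 75.0 V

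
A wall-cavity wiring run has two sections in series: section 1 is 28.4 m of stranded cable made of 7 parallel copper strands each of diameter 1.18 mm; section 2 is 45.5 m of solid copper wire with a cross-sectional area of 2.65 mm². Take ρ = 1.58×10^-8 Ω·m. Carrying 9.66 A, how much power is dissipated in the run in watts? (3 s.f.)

Section 1: A_strand = π(5.9000e-04)² = 1.094e-06 m²; R₁ = ρL/(N·A_s) = (1.58×10^-8)(28.4)/(7×1.094e-06) = 0.05862 Ω
Section 2: A = 2.65 mm² = 2.650e-06 m²
R₂ = (1.58×10^-8)(45.5)/(2.650e-06) = 0.2713 Ω
R = R₁ + R₂ = 0.3299 Ω
P = I²R = (9.66)² × 0.3299 = 30.8 W

30.8 W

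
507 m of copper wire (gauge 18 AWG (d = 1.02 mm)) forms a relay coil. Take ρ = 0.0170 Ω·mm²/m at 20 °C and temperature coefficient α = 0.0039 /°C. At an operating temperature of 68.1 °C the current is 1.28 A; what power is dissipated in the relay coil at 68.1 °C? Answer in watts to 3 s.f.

20.5 W

ρ = 0.0170 Ω·mm²/m = 1.70×10^-8 Ω·m
A = π(1.02/2 mm)² = π(5.1000e-04 m)² = 8.171e-07 m²
R₍20₎ = ρL/A = (1.70×10^-8)(507)/(8.171e-07) = 10.55 Ω
R₍68.1₎ = R₍20₎(1 + αΔT) = 10.55 × (1 + 0.0039×48.1) = 12.53 Ω
P = I²R = (1.28)² × 12.53 = 20.5 W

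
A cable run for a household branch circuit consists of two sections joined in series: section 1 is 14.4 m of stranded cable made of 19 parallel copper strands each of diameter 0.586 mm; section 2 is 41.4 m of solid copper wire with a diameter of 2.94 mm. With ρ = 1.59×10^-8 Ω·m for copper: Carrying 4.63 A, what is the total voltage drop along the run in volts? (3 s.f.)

Section 1: A_strand = π(2.9300e-04)² = 2.697e-07 m²; R₁ = ρL/(N·A_s) = (1.59×10^-8)(14.4)/(19×2.697e-07) = 0.04468 Ω
Section 2: A = π(d/2)² = π(1.4700e-03 m)² = 6.789e-06 m²
R₂ = (1.59×10^-8)(41.4)/(6.789e-06) = 0.09696 Ω
R = R₁ + R₂ = 0.1416 Ω
V = IR = 4.63 × 0.1416 = 0.656 V

0.656 V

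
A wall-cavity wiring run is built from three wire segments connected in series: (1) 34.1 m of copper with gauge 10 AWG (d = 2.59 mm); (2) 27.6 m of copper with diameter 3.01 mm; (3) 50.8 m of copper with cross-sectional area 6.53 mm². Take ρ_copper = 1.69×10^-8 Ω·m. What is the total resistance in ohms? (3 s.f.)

Seg 1: A = π(2.59/2 mm)² = π(1.2950e-03 m)² = 5.269e-06 m²
R_1 = (1.69×10^-8)(34.1)/(5.269e-06) = 0.1094 Ω
Seg 2: A = π(d/2)² = π(1.5050e-03 m)² = 7.116e-06 m²
R_2 = (1.69×10^-8)(27.6)/(7.116e-06) = 0.06555 Ω
Seg 3: A = 6.53 mm² = 6.530e-06 m²
R_3 = (1.69×10^-8)(50.8)/(6.530e-06) = 0.1315 Ω
R_total = R_1 + R_2 + R_3 = 0.306 Ω

0.306 Ω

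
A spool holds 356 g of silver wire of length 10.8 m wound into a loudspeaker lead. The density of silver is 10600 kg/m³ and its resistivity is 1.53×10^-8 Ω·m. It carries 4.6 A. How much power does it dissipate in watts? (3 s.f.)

A = m/(density·L) = 0.356/(10600×10.8) = 3.1097e-06 m²
R = ρL/A = (1.53×10^-8)(10.8)/(3.1097e-06) = 0.05314 Ω
P = I²R = (4.6)² × 0.05314 = 1.12 W

1.12 W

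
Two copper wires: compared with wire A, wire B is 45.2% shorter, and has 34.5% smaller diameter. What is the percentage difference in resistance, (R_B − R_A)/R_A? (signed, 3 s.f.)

27.7%

R ∝ L/d², so R_B/R_A = (1 − 45.2/100) × (1 − 34.5/100)⁻²
= 0.548 × 2.331 = 1.277
(R_B − R_A)/R_A = 1.277 − 1 = 27.7%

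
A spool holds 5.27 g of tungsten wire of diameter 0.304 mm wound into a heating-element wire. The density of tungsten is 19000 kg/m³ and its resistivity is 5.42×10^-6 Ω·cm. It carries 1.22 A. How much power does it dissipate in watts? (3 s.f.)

4.25 W

ρ = 5.42×10^-6 Ω·cm = 5.42×10^-8 Ω·m
A = π(d/2)² = π(1.5200e-04 m)² = 7.2583e-08 m²
L = m/(density·A) = 0.00527/(19000×7.2583e-08) = 3.821 m
R = ρL/A = (5.42×10^-8)(3.821)/(7.2583e-08) = 2.854 Ω
P = I²R = (1.22)² × 2.854 = 4.25 W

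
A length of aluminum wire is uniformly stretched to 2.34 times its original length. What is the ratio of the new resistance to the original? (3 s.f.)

Volume constant ⇒ A' = A/k with k = 2.34. R' = ρ(kL)/(A/k) = k²R.
Factor = 5.48

5.48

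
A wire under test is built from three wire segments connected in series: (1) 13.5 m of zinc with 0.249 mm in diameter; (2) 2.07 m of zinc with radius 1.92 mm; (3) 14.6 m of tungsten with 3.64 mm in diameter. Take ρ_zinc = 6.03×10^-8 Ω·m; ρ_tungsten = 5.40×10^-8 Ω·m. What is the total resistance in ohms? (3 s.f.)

16.8 Ω

Seg 1: A = π(d/2)² = π(1.2450e-04 m)² = 4.870e-08 m²
R_1 = (6.03×10^-8)(13.5)/(4.870e-08) = 16.72 Ω
Seg 2: A = πr² = π(1.9200e-03 m)² = 1.158e-05 m²
R_2 = (6.03×10^-8)(2.07)/(1.158e-05) = 0.01078 Ω
Seg 3: A = π(d/2)² = π(1.8200e-03 m)² = 1.041e-05 m²
R_3 = (5.40×10^-8)(14.6)/(1.041e-05) = 0.07576 Ω
R_total = R_1 + R_2 + R_3 = 16.8 Ω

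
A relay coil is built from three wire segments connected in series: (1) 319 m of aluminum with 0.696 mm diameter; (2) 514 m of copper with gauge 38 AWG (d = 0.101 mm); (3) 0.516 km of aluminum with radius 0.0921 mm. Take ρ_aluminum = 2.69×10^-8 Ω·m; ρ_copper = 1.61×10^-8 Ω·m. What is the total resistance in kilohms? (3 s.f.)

Seg 1: A = π(d/2)² = π(3.4800e-04 m)² = 3.805e-07 m²
R_1 = (2.69×10^-8)(319)/(3.805e-07) = 22.55 Ω
Seg 2: A = π(0.101/2 mm)² = π(5.0500e-05 m)² = 8.012e-09 m²
R_2 = (1.61×10^-8)(514)/(8.012e-09) = 1033 Ω
Seg 3: A = πr² = π(9.2100e-05 m)² = 2.665e-08 m²
R_3 = (2.69×10^-8)(516)/(2.665e-08) = 520.9 Ω
R_total = R_1 + R_2 + R_3 = 1.58 kΩ

1.58 kΩ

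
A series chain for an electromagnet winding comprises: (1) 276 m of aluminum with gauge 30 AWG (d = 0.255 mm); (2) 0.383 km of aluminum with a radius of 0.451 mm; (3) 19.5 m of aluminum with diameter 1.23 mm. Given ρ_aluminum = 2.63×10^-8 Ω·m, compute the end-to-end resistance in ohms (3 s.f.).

158 Ω

Seg 1: A = π(0.255/2 mm)² = π(1.2750e-04 m)² = 5.107e-08 m²
R_1 = (2.63×10^-8)(276)/(5.107e-08) = 142.1 Ω
Seg 2: A = πr² = π(4.5100e-04 m)² = 6.390e-07 m²
R_2 = (2.63×10^-8)(383)/(6.390e-07) = 15.76 Ω
Seg 3: A = π(d/2)² = π(6.1500e-04 m)² = 1.188e-06 m²
R_3 = (2.63×10^-8)(19.5)/(1.188e-06) = 0.4316 Ω
R_total = R_1 + R_2 + R_3 = 158 Ω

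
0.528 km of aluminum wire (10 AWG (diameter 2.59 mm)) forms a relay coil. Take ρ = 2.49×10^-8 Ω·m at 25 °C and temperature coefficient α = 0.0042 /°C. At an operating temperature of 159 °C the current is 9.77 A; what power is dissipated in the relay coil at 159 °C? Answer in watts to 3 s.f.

372 W

A = π(2.59/2 mm)² = π(1.2950e-03 m)² = 5.269e-06 m²
R₍25₎ = ρL/A = (2.49×10^-8)(528)/(5.269e-06) = 2.495 Ω
R₍159₎ = R₍25₎(1 + αΔT) = 2.495 × (1 + 0.0042×134) = 3.9 Ω
P = I²R = (9.77)² × 3.9 = 372 W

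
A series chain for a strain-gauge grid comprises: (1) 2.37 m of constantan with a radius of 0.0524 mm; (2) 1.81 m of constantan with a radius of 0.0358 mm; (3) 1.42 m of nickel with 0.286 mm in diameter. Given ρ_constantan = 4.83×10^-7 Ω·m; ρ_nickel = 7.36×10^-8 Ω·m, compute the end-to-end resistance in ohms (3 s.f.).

351 Ω

Seg 1: A = πr² = π(5.2400e-05 m)² = 8.626e-09 m²
R_1 = (4.83×10^-7)(2.37)/(8.626e-09) = 132.7 Ω
Seg 2: A = πr² = π(3.5800e-05 m)² = 4.026e-09 m²
R_2 = (4.83×10^-7)(1.81)/(4.026e-09) = 217.1 Ω
Seg 3: A = π(d/2)² = π(1.4300e-04 m)² = 6.424e-08 m²
R_3 = (7.36×10^-8)(1.42)/(6.424e-08) = 1.627 Ω
R_total = R_1 + R_2 + R_3 = 351 Ω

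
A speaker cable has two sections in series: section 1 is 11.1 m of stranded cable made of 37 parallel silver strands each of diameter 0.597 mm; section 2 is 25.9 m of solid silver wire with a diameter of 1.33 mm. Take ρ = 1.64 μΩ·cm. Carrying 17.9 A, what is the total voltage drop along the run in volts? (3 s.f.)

5.79 V

ρ = 1.64 μΩ·cm = 1.64×10^-8 Ω·m
Section 1: A_strand = π(2.9850e-04)² = 2.799e-07 m²; R₁ = ρL/(N·A_s) = (1.64×10^-8)(11.1)/(37×2.799e-07) = 0.01758 Ω
Section 2: A = π(d/2)² = π(6.6500e-04 m)² = 1.389e-06 m²
R₂ = (1.64×10^-8)(25.9)/(1.389e-06) = 0.3057 Ω
R = R₁ + R₂ = 0.3233 Ω
V = IR = 17.9 × 0.3233 = 5.79 V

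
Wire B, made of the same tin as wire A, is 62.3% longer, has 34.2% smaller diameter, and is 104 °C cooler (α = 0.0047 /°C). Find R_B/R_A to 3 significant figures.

1.92

R ∝ ρL/d² with ρ ∝ (1+αΔT), so R_B/R_A = (1 + 62.3/100) × (1 − 34.2/100)⁻² × (1 − 0.0047×104)
= 1.623 × 2.31 × 0.5112 = 1.92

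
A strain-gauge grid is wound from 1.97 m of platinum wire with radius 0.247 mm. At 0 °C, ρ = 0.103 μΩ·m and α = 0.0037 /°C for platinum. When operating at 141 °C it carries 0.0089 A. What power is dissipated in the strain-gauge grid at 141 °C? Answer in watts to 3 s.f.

ρ = 0.103 μΩ·m = 1.03×10^-7 Ω·m
A = πr² = π(2.4700e-04 m)² = 1.917e-07 m²
R₍0₎ = ρL/A = (1.03×10^-7)(1.97)/(1.917e-07) = 1.059 Ω
R₍141₎ = R₍0₎(1 + αΔT) = 1.059 × (1 + 0.0037×141) = 1.611 Ω
P = I²R = (0.0089)² × 1.611 = 1.28×10^-4 W

1.28×10^-4 W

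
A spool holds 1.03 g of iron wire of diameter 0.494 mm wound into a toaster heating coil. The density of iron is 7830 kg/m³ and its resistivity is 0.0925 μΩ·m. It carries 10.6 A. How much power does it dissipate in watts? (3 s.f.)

ρ = 0.0925 μΩ·m = 9.25×10^-8 Ω·m
A = π(d/2)² = π(2.4700e-04 m)² = 1.9167e-07 m²
L = m/(density·A) = 0.00103/(7830×1.9167e-07) = 0.6863 m
R = ρL/A = (9.25×10^-8)(0.6863)/(1.9167e-07) = 0.3312 Ω
P = I²R = (10.6)² × 0.3312 = 37.2 W

37.2 W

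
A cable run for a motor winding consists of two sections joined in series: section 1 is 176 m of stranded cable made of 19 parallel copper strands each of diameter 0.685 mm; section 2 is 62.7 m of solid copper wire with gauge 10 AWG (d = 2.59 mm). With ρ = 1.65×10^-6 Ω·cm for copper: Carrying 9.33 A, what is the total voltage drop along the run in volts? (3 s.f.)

ρ = 1.65×10^-6 Ω·cm = 1.65×10^-8 Ω·m
Section 1: A_strand = π(3.4250e-04)² = 3.685e-07 m²; R₁ = ρL/(N·A_s) = (1.65×10^-8)(176)/(19×3.685e-07) = 0.4147 Ω
Section 2: A = π(2.59/2 mm)² = π(1.2950e-03 m)² = 5.269e-06 m²
R₂ = (1.65×10^-8)(62.7)/(5.269e-06) = 0.1964 Ω
R = R₁ + R₂ = 0.6111 Ω
V = IR = 9.33 × 0.6111 = 5.70 V

5.70 V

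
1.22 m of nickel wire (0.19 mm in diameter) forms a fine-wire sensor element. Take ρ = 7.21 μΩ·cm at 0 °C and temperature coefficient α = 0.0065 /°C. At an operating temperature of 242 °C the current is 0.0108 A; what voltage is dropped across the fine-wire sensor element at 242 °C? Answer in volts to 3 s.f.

ρ = 7.21 μΩ·cm = 7.21×10^-8 Ω·m
A = π(d/2)² = π(9.5000e-05 m)² = 2.835e-08 m²
R₍0₎ = ρL/A = (7.21×10^-8)(1.22)/(2.835e-08) = 3.102 Ω
R₍242₎ = R₍0₎(1 + αΔT) = 3.102 × (1 + 0.0065×242) = 7.982 Ω
V = IR = 0.0108 × 7.982 = 0.0862 V

0.0862 V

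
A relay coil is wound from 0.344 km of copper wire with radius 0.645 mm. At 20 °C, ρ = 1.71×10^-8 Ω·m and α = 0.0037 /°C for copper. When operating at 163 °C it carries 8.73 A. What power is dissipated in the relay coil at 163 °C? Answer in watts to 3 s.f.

A = πr² = π(6.4500e-04 m)² = 1.307e-06 m²
R₍20₎ = ρL/A = (1.71×10^-8)(344)/(1.307e-06) = 4.501 Ω
R₍163₎ = R₍20₎(1 + αΔT) = 4.501 × (1 + 0.0037×143) = 6.882 Ω
P = I²R = (8.73)² × 6.882 = 525 W

525 W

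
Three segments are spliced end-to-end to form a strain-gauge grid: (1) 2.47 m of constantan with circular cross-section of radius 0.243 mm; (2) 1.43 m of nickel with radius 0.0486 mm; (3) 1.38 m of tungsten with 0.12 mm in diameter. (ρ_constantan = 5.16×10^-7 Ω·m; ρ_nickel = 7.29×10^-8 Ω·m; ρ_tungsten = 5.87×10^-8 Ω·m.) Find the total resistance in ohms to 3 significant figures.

28.1 Ω

Seg 1: A = πr² = π(2.4300e-04 m)² = 1.855e-07 m²
R_1 = (5.16×10^-7)(2.47)/(1.855e-07) = 6.87 Ω
Seg 2: A = πr² = π(4.8600e-05 m)² = 7.420e-09 m²
R_2 = (7.29×10^-8)(1.43)/(7.420e-09) = 14.05 Ω
Seg 3: A = π(d/2)² = π(6.0000e-05 m)² = 1.131e-08 m²
R_3 = (5.87×10^-8)(1.38)/(1.131e-08) = 7.163 Ω
R_total = R_1 + R_2 + R_3 = 28.1 Ω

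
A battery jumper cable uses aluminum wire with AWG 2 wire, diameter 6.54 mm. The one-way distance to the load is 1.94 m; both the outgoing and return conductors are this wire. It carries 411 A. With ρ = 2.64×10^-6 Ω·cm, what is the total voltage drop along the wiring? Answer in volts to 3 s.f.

1.25 V

ρ = 2.64×10^-6 Ω·cm = 2.64×10^-8 Ω·m
A = π(6.54/2 mm)² = π(3.2700e-03 m)² = 3.359e-05 m²
Total conductor length (both ways) L = 2 × 1.94 = 3.88 m
R = ρL/A = (2.64×10^-8)(3.88)/(3.359e-05) = 0.003049 Ω
V = IR = 411 × 0.003049 = 1.25 V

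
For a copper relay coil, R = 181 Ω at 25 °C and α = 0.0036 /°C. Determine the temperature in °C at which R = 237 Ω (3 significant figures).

111 °C

R = R₀(1 + α(T − T₀)) ⇒ T = T₀ + (R/R₀ − 1)/α
T = 25 + (237/181 − 1)/0.0036 = 25 + (0.3094)/0.0036 = 111 °C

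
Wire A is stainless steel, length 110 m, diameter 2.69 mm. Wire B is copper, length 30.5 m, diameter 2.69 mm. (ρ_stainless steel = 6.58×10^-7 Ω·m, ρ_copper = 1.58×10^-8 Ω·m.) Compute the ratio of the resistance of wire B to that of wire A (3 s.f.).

0.00666

R ∝ ρL/d², so R_B/R_A = (ρ_B/ρ_A) × (L_B/L_A)
= (1.58×10^-8/6.58×10^-7) × (30.5/110) = 0.00666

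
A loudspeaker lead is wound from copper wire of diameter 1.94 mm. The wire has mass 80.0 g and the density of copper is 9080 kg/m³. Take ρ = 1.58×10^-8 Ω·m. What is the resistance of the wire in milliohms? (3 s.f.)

15.9 mΩ

A = π(d/2)² = π(9.7000e-04 m)² = 2.9559e-06 m²
L = m/(density·A) = 0.08/(9080×2.9559e-06) = 2.981 m
R = ρL/A = (1.58×10^-8)(2.981)/(2.9559e-06) = 15.9 mΩ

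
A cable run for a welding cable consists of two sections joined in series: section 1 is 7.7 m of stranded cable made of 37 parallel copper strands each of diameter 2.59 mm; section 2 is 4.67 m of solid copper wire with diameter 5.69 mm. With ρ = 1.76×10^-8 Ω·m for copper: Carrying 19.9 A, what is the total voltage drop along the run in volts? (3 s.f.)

0.0782 V

Section 1: A_strand = π(1.2950e-03)² = 5.269e-06 m²; R₁ = ρL/(N·A_s) = (1.76×10^-8)(7.7)/(37×5.269e-06) = 6.952×10^-4 Ω
Section 2: A = π(d/2)² = π(2.8450e-03 m)² = 2.543e-05 m²
R₂ = (1.76×10^-8)(4.67)/(2.543e-05) = 0.003232 Ω
R = R₁ + R₂ = 0.003928 Ω
V = IR = 19.9 × 0.003928 = 0.0782 V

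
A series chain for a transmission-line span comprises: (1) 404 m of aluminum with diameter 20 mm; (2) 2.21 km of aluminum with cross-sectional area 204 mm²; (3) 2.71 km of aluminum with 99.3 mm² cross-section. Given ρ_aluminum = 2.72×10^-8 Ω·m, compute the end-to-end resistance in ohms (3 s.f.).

Seg 1: A = π(d/2)² = π(1.0000e-02 m)² = 3.142e-04 m²
R_1 = (2.72×10^-8)(404)/(3.142e-04) = 0.03498 Ω
Seg 2: A = 204 mm² = 2.040e-04 m²
R_2 = (2.72×10^-8)(2210)/(2.040e-04) = 0.2947 Ω
Seg 3: A = 99.3 mm² = 9.930e-05 m²
R_3 = (2.72×10^-8)(2710)/(9.930e-05) = 0.7423 Ω
R_total = R_1 + R_2 + R_3 = 1.07 Ω

1.07 Ω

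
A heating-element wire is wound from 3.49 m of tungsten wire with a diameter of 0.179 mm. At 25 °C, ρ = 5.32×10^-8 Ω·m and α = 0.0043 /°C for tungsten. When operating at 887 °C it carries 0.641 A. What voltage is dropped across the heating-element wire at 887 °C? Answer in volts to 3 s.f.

22.3 V

A = π(d/2)² = π(8.9500e-05 m)² = 2.516e-08 m²
R₍25₎ = ρL/A = (5.32×10^-8)(3.49)/(2.516e-08) = 7.378 Ω
R₍887₎ = R₍25₎(1 + αΔT) = 7.378 × (1 + 0.0043×862) = 34.73 Ω
V = IR = 0.641 × 34.73 = 22.3 V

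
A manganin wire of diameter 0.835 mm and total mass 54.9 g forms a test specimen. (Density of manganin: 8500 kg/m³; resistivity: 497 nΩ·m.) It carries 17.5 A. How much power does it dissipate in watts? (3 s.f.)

3280 W

ρ = 497 nΩ·m = 4.97×10^-7 Ω·m
A = π(d/2)² = π(4.1750e-04 m)² = 5.4760e-07 m²
L = m/(density·A) = 0.0549/(8500×5.4760e-07) = 11.79 m
R = ρL/A = (4.97×10^-7)(11.79)/(5.4760e-07) = 10.7 Ω
P = I²R = (17.5)² × 10.7 = 3280 W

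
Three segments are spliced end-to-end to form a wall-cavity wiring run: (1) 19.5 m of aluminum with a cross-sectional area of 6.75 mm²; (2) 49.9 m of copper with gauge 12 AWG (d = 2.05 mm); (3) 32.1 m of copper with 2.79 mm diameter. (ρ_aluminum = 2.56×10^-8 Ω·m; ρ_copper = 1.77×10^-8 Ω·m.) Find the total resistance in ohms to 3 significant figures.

Seg 1: A = 6.75 mm² = 6.750e-06 m²
R_1 = (2.56×10^-8)(19.5)/(6.750e-06) = 0.07396 Ω
Seg 2: A = π(2.05/2 mm)² = π(1.0250e-03 m)² = 3.301e-06 m²
R_2 = (1.77×10^-8)(49.9)/(3.301e-06) = 0.2676 Ω
Seg 3: A = π(d/2)² = π(1.3950e-03 m)² = 6.114e-06 m²
R_3 = (1.77×10^-8)(32.1)/(6.114e-06) = 0.09294 Ω
R_total = R_1 + R_2 + R_3 = 0.434 Ω

0.434 Ω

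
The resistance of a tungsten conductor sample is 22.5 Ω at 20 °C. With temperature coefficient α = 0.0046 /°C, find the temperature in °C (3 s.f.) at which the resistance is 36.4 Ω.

R = R₀(1 + α(T − T₀)) ⇒ T = T₀ + (R/R₀ − 1)/α
T = 20 + (36.4/22.5 − 1)/0.0046 = 20 + (0.6178)/0.0046 = 154 °C

154 °C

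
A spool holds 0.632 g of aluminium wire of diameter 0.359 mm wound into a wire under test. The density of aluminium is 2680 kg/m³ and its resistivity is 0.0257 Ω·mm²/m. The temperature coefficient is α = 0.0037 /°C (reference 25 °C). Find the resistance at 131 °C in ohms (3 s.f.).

ρ = 0.0257 Ω·mm²/m = 2.57×10^-8 Ω·m
A = π(d/2)² = π(1.7950e-04 m)² = 1.0122e-07 m²
L = m/(density·A) = 6.320×10^-4/(2680×1.0122e-07) = 2.33 m
R = ρL/A = (2.57×10^-8)(2.33)/(1.0122e-07) = 0.5915 Ω
R(131 °C) = 0.5915 × (1 + 0.0037×106) = 0.823 Ω

0.823 Ω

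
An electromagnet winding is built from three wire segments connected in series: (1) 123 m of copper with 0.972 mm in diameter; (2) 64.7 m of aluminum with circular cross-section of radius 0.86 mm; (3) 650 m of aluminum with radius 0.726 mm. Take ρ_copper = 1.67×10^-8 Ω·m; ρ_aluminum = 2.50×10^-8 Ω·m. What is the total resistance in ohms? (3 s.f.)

Seg 1: A = π(d/2)² = π(4.8600e-04 m)² = 7.420e-07 m²
R_1 = (1.67×10^-8)(123)/(7.420e-07) = 2.768 Ω
Seg 2: A = πr² = π(8.6000e-04 m)² = 2.324e-06 m²
R_2 = (2.50×10^-8)(64.7)/(2.324e-06) = 0.6961 Ω
Seg 3: A = πr² = π(7.2600e-04 m)² = 1.656e-06 m²
R_3 = (2.50×10^-8)(650)/(1.656e-06) = 9.814 Ω
R_total = R_1 + R_2 + R_3 = 13.3 Ω

13.3 Ω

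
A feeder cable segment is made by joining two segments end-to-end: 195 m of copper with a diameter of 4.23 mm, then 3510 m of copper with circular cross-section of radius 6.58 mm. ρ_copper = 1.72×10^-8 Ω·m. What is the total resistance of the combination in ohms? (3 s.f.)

0.683 Ω

Segment 1: A = π(d/2)² = π(2.1150e-03 m)² = 1.405e-05 m²
R₁ = ρL/A = (1.72×10^-8)(195)/(1.405e-05) = 0.2387 Ω
Segment 2: A = πr² = π(6.5800e-03 m)² = 1.360e-04 m²
R₂ = (1.72×10^-8)(3510)/(1.360e-04) = 0.4438 Ω
R = R₁ + R₂ = 0.683 Ω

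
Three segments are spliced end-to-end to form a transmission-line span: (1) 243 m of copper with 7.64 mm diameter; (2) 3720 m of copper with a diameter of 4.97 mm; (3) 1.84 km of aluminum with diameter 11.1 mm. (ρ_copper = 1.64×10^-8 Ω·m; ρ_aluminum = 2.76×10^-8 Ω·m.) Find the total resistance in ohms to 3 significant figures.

Seg 1: A = π(d/2)² = π(3.8200e-03 m)² = 4.584e-05 m²
R_1 = (1.64×10^-8)(243)/(4.584e-05) = 0.08693 Ω
Seg 2: A = π(d/2)² = π(2.4850e-03 m)² = 1.940e-05 m²
R_2 = (1.64×10^-8)(3720)/(1.940e-05) = 3.145 Ω
Seg 3: A = π(d/2)² = π(5.5500e-03 m)² = 9.677e-05 m²
R_3 = (2.76×10^-8)(1840)/(9.677e-05) = 0.5248 Ω
R_total = R_1 + R_2 + R_3 = 3.76 Ω

3.76 Ω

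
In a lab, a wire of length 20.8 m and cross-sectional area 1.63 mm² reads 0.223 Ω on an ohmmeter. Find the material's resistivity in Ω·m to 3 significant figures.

A = 1.63 mm² = 1.630e-06 m²
ρ = RA/L = (0.223)(1.630e-06)/(20.8) = 1.75×10^-8 Ω·m

1.75×10^-8 Ω·m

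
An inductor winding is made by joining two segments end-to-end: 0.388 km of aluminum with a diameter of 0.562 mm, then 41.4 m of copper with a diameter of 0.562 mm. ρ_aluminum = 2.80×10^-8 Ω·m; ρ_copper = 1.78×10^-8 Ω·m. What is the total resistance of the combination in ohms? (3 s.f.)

Segment 1: A = π(d/2)² = π(2.8100e-04 m)² = 2.481e-07 m²
R₁ = ρL/A = (2.80×10^-8)(388)/(2.481e-07) = 43.8 Ω
R₂ = (1.78×10^-8)(41.4)/(2.481e-07) = 2.971 Ω
R = R₁ + R₂ = 46.8 Ω

46.8 Ω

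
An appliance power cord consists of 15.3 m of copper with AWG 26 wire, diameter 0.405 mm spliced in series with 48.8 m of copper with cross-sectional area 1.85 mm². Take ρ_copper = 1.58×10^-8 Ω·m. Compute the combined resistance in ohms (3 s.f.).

2.29 Ω

Segment 1: A = π(0.405/2 mm)² = π(2.0250e-04 m)² = 1.288e-07 m²
R₁ = ρL/A = (1.58×10^-8)(15.3)/(1.288e-07) = 1.877 Ω
Segment 2: A = 1.85 mm² = 1.850e-06 m²
R₂ = (1.58×10^-8)(48.8)/(1.850e-06) = 0.4168 Ω
R = R₁ + R₂ = 2.29 Ω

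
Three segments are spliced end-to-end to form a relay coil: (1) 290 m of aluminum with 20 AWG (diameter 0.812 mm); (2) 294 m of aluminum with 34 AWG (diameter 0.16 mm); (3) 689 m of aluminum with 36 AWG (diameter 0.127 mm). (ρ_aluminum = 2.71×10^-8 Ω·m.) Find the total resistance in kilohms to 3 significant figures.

1.89 kΩ

Seg 1: A = π(0.812/2 mm)² = π(4.0600e-04 m)² = 5.178e-07 m²
R_1 = (2.71×10^-8)(290)/(5.178e-07) = 15.18 Ω
Seg 2: A = π(0.16/2 mm)² = π(8.0000e-05 m)² = 2.011e-08 m²
R_2 = (2.71×10^-8)(294)/(2.011e-08) = 396.3 Ω
Seg 3: A = π(0.127/2 mm)² = π(6.3500e-05 m)² = 1.267e-08 m²
R_3 = (2.71×10^-8)(689)/(1.267e-08) = 1474 Ω
R_total = R_1 + R_2 + R_3 = 1.89 kΩ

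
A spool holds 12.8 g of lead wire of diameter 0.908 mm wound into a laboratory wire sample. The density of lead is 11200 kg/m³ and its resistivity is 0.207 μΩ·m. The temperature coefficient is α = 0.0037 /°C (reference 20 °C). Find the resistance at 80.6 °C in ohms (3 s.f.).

ρ = 0.207 μΩ·m = 2.07×10^-7 Ω·m
A = π(d/2)² = π(4.5400e-04 m)² = 6.4753e-07 m²
L = m/(density·A) = 0.0128/(11200×6.4753e-07) = 1.765 m
R = ρL/A = (2.07×10^-7)(1.765)/(6.4753e-07) = 0.5642 Ω
R(80.6 °C) = 0.5642 × (1 + 0.0037×60.6) = 0.691 Ω

0.691 Ω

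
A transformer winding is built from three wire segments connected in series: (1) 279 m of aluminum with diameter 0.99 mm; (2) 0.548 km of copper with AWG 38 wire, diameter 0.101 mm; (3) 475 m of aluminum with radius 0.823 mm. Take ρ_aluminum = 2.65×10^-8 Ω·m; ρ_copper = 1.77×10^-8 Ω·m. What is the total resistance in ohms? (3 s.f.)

Seg 1: A = π(d/2)² = π(4.9500e-04 m)² = 7.698e-07 m²
R_1 = (2.65×10^-8)(279)/(7.698e-07) = 9.605 Ω
Seg 2: A = π(0.101/2 mm)² = π(5.0500e-05 m)² = 8.012e-09 m²
R_2 = (1.77×10^-8)(548)/(8.012e-09) = 1211 Ω
Seg 3: A = πr² = π(8.2300e-04 m)² = 2.128e-06 m²
R_3 = (2.65×10^-8)(475)/(2.128e-06) = 5.915 Ω
R_total = R_1 + R_2 + R_3 = 1230 Ω

1230 Ω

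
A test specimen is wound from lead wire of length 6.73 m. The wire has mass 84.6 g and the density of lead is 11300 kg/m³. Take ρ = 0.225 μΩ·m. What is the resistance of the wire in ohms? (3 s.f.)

ρ = 0.225 μΩ·m = 2.25×10^-7 Ω·m
A = m/(density·L) = 0.0846/(11300×6.73) = 1.1124e-06 m²
R = ρL/A = (2.25×10^-7)(6.73)/(1.1124e-06) = 1.36 Ω

1.36 Ω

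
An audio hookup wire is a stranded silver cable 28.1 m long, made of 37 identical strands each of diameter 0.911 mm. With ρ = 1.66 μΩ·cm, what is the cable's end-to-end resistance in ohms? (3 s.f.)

0.0193 Ω

ρ = 1.66 μΩ·cm = 1.66×10^-8 Ω·m
A_strand = π(4.5550e-04 m)² = 6.518e-07 m²
R_strand = ρL/A = (1.66×10^-8)(28.1)/(6.518e-07) = 0.7156 Ω
R_total = R_strand/N = 0.7156/37 = 0.0193 Ω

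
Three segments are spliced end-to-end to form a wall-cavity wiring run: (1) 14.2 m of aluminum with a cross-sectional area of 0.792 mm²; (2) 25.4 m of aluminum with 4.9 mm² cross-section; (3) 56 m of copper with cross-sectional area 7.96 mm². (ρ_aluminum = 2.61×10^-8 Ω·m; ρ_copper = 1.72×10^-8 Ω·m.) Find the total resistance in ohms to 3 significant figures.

Seg 1: A = 0.792 mm² = 7.920e-07 m²
R_1 = (2.61×10^-8)(14.2)/(7.920e-07) = 0.468 Ω
Seg 2: A = 4.9 mm² = 4.900e-06 m²
R_2 = (2.61×10^-8)(25.4)/(4.900e-06) = 0.1353 Ω
Seg 3: A = 7.96 mm² = 7.960e-06 m²
R_3 = (1.72×10^-8)(56)/(7.960e-06) = 0.121 Ω
R_total = R_1 + R_2 + R_3 = 0.724 Ω

0.724 Ω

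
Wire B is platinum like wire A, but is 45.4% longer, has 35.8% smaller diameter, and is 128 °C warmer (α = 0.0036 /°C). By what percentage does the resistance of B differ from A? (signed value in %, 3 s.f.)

415%

R ∝ ρL/d² with ρ ∝ (1+αΔT), so R_B/R_A = (1 + 45.4/100) × (1 − 35.8/100)⁻² × (1 + 0.0036×128)
= 1.454 × 2.426 × 1.461 = 5.153
(R_B − R_A)/R_A = 5.153 − 1 = 415%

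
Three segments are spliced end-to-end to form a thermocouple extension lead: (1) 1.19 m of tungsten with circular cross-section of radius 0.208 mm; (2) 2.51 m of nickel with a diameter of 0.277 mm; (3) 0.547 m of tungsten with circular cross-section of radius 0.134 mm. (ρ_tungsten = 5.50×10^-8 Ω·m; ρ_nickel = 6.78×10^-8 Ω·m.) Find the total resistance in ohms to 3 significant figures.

3.84 Ω

Seg 1: A = πr² = π(2.0800e-04 m)² = 1.359e-07 m²
R_1 = (5.50×10^-8)(1.19)/(1.359e-07) = 0.4815 Ω
Seg 2: A = π(d/2)² = π(1.3850e-04 m)² = 6.026e-08 m²
R_2 = (6.78×10^-8)(2.51)/(6.026e-08) = 2.824 Ω
Seg 3: A = πr² = π(1.3400e-04 m)² = 5.641e-08 m²
R_3 = (5.50×10^-8)(0.547)/(5.641e-08) = 0.5333 Ω
R_total = R_1 + R_2 + R_3 = 3.84 Ω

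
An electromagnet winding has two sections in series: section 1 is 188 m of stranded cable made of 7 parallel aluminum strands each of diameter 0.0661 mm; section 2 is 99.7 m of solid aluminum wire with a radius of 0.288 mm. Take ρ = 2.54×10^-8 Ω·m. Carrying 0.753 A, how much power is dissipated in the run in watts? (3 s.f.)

118 W

Section 1: A_strand = π(3.3050e-05)² = 3.432e-09 m²; R₁ = ρL/(N·A_s) = (2.54×10^-8)(188)/(7×3.432e-09) = 198.8 Ω
Section 2: A = πr² = π(2.8800e-04 m)² = 2.606e-07 m²
R₂ = (2.54×10^-8)(99.7)/(2.606e-07) = 9.718 Ω
R = R₁ + R₂ = 208.5 Ω
P = I²R = (0.753)² × 208.5 = 118 W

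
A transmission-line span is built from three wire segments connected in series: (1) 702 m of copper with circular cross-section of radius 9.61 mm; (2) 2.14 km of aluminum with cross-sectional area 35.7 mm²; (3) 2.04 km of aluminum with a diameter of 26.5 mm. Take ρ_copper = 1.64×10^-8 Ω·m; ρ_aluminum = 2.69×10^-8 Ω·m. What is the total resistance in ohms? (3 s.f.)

Seg 1: A = πr² = π(9.6100e-03 m)² = 2.901e-04 m²
R_1 = (1.64×10^-8)(702)/(2.901e-04) = 0.03968 Ω
Seg 2: A = 35.7 mm² = 3.570e-05 m²
R_2 = (2.69×10^-8)(2140)/(3.570e-05) = 1.612 Ω
Seg 3: A = π(d/2)² = π(1.3250e-02 m)² = 5.515e-04 m²
R_3 = (2.69×10^-8)(2040)/(5.515e-04) = 0.09949 Ω
R_total = R_1 + R_2 + R_3 = 1.75 Ω

1.75 Ω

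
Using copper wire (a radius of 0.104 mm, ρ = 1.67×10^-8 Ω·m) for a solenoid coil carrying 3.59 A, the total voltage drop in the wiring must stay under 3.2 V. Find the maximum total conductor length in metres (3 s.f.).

A = πr² = π(1.0400e-04 m)² = 3.398e-08 m²
L_max = V_max·A/(1·ρI) = (3.2)(3.398e-08)/(1.67×10^-8×3.59) = 1.81 m

1.81 m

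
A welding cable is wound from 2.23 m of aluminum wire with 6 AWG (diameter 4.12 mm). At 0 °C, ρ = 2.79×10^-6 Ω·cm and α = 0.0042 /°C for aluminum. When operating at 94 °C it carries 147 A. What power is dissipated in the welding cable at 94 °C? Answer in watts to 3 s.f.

ρ = 2.79×10^-6 Ω·cm = 2.79×10^-8 Ω·m
A = π(4.12/2 mm)² = π(2.0600e-03 m)² = 1.333e-05 m²
R₍0₎ = ρL/A = (2.79×10^-8)(2.23)/(1.333e-05) = 0.004667 Ω
R₍94₎ = R₍0₎(1 + αΔT) = 0.004667 × (1 + 0.0042×94) = 0.006509 Ω
P = I²R = (147)² × 0.006509 = 141 W

141 W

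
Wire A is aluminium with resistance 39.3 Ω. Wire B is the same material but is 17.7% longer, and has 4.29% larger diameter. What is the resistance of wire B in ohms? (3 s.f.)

42.5 Ω

R ∝ L/d², so R_B/R_A = (1 + 17.7/100) × (1 + 4.29/100)⁻²
= 1.177 × 0.9194 = 1.082
R_B = 1.082 × 39.3 = 42.5 Ω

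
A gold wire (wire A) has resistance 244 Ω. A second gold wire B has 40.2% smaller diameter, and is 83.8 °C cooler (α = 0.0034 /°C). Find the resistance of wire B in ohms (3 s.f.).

R ∝ ρL/d² with ρ ∝ (1+αΔT), so R_B/R_A = (1 − 40.2/100)⁻² × (1 − 0.0034×83.8)
= 2.796 × 0.7151 = 2
R_B = 2 × 244 = 488 Ω

488 Ω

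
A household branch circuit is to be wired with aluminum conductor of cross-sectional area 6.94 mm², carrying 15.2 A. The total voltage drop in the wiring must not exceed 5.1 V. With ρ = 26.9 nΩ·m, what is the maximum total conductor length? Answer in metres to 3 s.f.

86.6 m

ρ = 26.9 nΩ·m = 2.69×10^-8 Ω·m
A = 6.94 mm² = 6.940e-06 m²
L_max = V_max·A/(1·ρI) = (5.1)(6.940e-06)/(2.69×10^-8×15.2) = 86.6 m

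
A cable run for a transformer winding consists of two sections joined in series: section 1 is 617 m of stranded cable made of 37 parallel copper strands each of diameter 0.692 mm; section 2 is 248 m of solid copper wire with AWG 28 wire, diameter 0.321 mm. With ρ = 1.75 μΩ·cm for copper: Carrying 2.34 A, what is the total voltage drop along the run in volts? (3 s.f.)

127 V

ρ = 1.75 μΩ·cm = 1.75×10^-8 Ω·m
Section 1: A_strand = π(3.4600e-04)² = 3.761e-07 m²; R₁ = ρL/(N·A_s) = (1.75×10^-8)(617)/(37×3.761e-07) = 0.7759 Ω
Section 2: A = π(0.321/2 mm)² = π(1.6050e-04 m)² = 8.093e-08 m²
R₂ = (1.75×10^-8)(248)/(8.093e-08) = 53.63 Ω
R = R₁ + R₂ = 54.4 Ω
V = IR = 2.34 × 54.4 = 127 V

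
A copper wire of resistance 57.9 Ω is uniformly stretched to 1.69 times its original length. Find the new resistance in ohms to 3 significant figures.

Volume constant ⇒ A' = A/k with k = 1.69. R' = ρ(kL)/(A/k) = k²R.
R' = 2.856 × 57.9 = 165 Ω

165 Ω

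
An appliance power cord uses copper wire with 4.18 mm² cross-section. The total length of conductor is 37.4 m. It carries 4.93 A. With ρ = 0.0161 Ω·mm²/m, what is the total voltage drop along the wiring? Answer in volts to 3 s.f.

ρ = 0.0161 Ω·mm²/m = 1.61×10^-8 Ω·m
A = 4.18 mm² = 4.180e-06 m²
R = ρL/A = (1.61×10^-8)(37.4)/(4.180e-06) = 0.1441 Ω
V = IR = 4.93 × 0.1441 = 0.710 V

0.710 V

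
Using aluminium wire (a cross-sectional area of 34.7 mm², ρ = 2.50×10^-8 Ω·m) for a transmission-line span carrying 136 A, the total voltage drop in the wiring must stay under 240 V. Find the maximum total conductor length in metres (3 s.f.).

A = 34.7 mm² = 3.470e-05 m²
L_max = V_max·A/(1·ρI) = (240)(3.470e-05)/(2.50×10^-8×136) = 2450 m

2450 m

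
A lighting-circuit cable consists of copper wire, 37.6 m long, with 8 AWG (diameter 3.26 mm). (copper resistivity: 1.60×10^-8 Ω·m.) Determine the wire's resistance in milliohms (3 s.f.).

A = π(3.26/2 mm)² = π(1.6300e-03 m)² = 8.347e-06 m²
R = ρL/A = (1.60×10^-8)(37.6 m)/(8.347e-06 m²) = 72.1 mΩ

72.1 mΩ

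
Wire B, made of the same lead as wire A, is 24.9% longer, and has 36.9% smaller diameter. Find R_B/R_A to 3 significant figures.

3.14

R ∝ L/d², so R_B/R_A = (1 + 24.9/100) × (1 − 36.9/100)⁻²
= 1.249 × 2.511 = 3.14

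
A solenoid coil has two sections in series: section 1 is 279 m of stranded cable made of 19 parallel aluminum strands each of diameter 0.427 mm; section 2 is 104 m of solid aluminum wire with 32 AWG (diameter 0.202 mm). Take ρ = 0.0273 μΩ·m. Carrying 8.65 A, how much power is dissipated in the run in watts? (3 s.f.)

ρ = 0.0273 μΩ·m = 2.73×10^-8 Ω·m
Section 1: A_strand = π(2.1350e-04)² = 1.432e-07 m²; R₁ = ρL/(N·A_s) = (2.73×10^-8)(279)/(19×1.432e-07) = 2.799 Ω
Section 2: A = π(0.202/2 mm)² = π(1.0100e-04 m)² = 3.205e-08 m²
R₂ = (2.73×10^-8)(104)/(3.205e-08) = 88.59 Ω
R = R₁ + R₂ = 91.39 Ω
P = I²R = (8.65)² × 91.39 = 6840 W

6840 W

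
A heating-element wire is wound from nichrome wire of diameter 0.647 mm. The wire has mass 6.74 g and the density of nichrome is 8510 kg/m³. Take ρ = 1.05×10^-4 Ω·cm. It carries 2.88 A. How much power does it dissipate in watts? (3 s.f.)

ρ = 1.05×10^-4 Ω·cm = 1.05×10^-6 Ω·m
A = π(d/2)² = π(3.2350e-04 m)² = 3.2877e-07 m²
L = m/(density·A) = 0.00674/(8510×3.2877e-07) = 2.409 m
R = ρL/A = (1.05×10^-6)(2.409)/(3.2877e-07) = 7.693 Ω
P = I²R = (2.88)² × 7.693 = 63.8 W

63.8 W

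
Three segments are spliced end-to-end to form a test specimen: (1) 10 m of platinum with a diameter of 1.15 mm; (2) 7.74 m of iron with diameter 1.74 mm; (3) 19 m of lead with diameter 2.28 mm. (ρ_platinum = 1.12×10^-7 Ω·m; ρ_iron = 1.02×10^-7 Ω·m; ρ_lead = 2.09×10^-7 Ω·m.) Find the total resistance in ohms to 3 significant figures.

Seg 1: A = π(d/2)² = π(5.7500e-04 m)² = 1.039e-06 m²
R_1 = (1.12×10^-7)(10)/(1.039e-06) = 1.078 Ω
Seg 2: A = π(d/2)² = π(8.7000e-04 m)² = 2.378e-06 m²
R_2 = (1.02×10^-7)(7.74)/(2.378e-06) = 0.332 Ω
Seg 3: A = π(d/2)² = π(1.1400e-03 m)² = 4.083e-06 m²
R_3 = (2.09×10^-7)(19)/(4.083e-06) = 0.9726 Ω
R_total = R_1 + R_2 + R_3 = 2.38 Ω

2.38 Ω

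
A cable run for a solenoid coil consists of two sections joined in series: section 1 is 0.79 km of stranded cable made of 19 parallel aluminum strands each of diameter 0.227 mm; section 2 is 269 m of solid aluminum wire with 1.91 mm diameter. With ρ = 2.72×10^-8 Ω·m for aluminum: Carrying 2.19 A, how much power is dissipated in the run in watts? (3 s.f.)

146 W

Section 1: A_strand = π(1.1350e-04)² = 4.047e-08 m²; R₁ = ρL/(N·A_s) = (2.72×10^-8)(790)/(19×4.047e-08) = 27.94 Ω
Section 2: A = π(d/2)² = π(9.5500e-04 m)² = 2.865e-06 m²
R₂ = (2.72×10^-8)(269)/(2.865e-06) = 2.554 Ω
R = R₁ + R₂ = 30.5 Ω
P = I²R = (2.19)² × 30.5 = 146 W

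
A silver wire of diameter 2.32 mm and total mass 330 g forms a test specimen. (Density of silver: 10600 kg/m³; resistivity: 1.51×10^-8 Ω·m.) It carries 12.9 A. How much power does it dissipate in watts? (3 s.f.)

4.38 W

A = π(d/2)² = π(1.1600e-03 m)² = 4.2273e-06 m²
L = m/(density·A) = 0.33/(10600×4.2273e-06) = 7.364 m
R = ρL/A = (1.51×10^-8)(7.364)/(4.2273e-06) = 0.02631 Ω
P = I²R = (12.9)² × 0.02631 = 4.38 W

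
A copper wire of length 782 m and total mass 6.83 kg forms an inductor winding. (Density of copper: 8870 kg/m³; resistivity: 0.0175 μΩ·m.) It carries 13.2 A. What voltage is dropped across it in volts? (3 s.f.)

ρ = 0.0175 μΩ·m = 1.75×10^-8 Ω·m
A = m/(density·L) = 6.83/(8870×782) = 9.8467e-07 m²
R = ρL/A = (1.75×10^-8)(782)/(9.8467e-07) = 13.9 Ω
V = IR = 13.2 × 13.9 = 183 V

183 V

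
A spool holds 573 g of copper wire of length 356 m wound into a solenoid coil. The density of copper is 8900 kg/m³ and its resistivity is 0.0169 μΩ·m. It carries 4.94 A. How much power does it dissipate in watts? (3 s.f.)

ρ = 0.0169 μΩ·m = 1.69×10^-8 Ω·m
A = m/(density·L) = 0.573/(8900×356) = 1.8085e-07 m²
R = ρL/A = (1.69×10^-8)(356)/(1.8085e-07) = 33.27 Ω
P = I²R = (4.94)² × 33.27 = 812 W

812 W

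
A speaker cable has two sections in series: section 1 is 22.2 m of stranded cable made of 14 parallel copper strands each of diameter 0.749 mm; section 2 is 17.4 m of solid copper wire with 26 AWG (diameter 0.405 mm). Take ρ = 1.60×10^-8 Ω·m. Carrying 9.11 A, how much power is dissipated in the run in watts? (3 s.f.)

Section 1: A_strand = π(3.7450e-04)² = 4.406e-07 m²; R₁ = ρL/(N·A_s) = (1.60×10^-8)(22.2)/(14×4.406e-07) = 0.05758 Ω
Section 2: A = π(0.405/2 mm)² = π(2.0250e-04 m)² = 1.288e-07 m²
R₂ = (1.60×10^-8)(17.4)/(1.288e-07) = 2.161 Ω
R = R₁ + R₂ = 2.219 Ω
P = I²R = (9.11)² × 2.219 = 184 W

184 W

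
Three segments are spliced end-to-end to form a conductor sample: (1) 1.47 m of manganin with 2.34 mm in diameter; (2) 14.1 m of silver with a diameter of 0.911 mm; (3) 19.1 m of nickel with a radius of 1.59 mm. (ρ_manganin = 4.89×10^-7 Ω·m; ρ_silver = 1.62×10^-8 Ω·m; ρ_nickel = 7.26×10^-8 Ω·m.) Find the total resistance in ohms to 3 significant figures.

Seg 1: A = π(d/2)² = π(1.1700e-03 m)² = 4.301e-06 m²
R_1 = (4.89×10^-7)(1.47)/(4.301e-06) = 0.1671 Ω
Seg 2: A = π(d/2)² = π(4.5550e-04 m)² = 6.518e-07 m²
R_2 = (1.62×10^-8)(14.1)/(6.518e-07) = 0.3504 Ω
Seg 3: A = πr² = π(1.5900e-03 m)² = 7.942e-06 m²
R_3 = (7.26×10^-8)(19.1)/(7.942e-06) = 0.1746 Ω
R_total = R_1 + R_2 + R_3 = 0.692 Ω

0.692 Ω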